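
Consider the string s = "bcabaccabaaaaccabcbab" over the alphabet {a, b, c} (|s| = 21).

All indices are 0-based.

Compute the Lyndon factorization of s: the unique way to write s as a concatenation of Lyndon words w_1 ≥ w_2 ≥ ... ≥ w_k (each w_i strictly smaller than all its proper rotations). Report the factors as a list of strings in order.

["bc", "abacc", "ab", "aaaaccabcbab"]

emit factor 1: 'bc' (i=0, period=2)
emit factor 2: 'abacc' (i=2, period=5)
emit factor 3: 'ab' (i=7, period=2)
emit factor 4: 'aaaaccabcbab' (i=9, period=12)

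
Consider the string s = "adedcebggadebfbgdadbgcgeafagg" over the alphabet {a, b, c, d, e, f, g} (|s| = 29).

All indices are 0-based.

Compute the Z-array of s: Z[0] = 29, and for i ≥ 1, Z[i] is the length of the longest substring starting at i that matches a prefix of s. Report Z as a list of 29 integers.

[29, 0, 0, 0, 0, 0, 0, 0, 0, 3, 0, 0, 0, 0, 0, 0, 0, 2, 0, 0, 0, 0, 0, 0, 1, 0, 1, 0, 0]

Z[0]=29
i=1: outside box; Z[1]=0
i=2: outside box; Z[2]=0
i=3: outside box; Z[3]=0
i=4: outside box; Z[4]=0
i=5: outside box; Z[5]=0
i=6: outside box; Z[6]=0
i=7: outside box; Z[7]=0
i=8: outside box; Z[8]=0
i=9: outside box; Z[9]=3 scan→box=[9,12)
i=10: min(r-i=2, Z[1]=0)=0; Z[10]=0
i=11: min(r-i=1, Z[2]=0)=0; Z[11]=0
i=12: outside box; Z[12]=0
i=13: outside box; Z[13]=0
i=14: outside box; Z[14]=0
i=15: outside box; Z[15]=0
i=16: outside box; Z[16]=0
i=17: outside box; Z[17]=2 scan→box=[17,19)
i=18: min(r-i=1, Z[1]=0)=0; Z[18]=0
i=19: outside box; Z[19]=0
i=20: outside box; Z[20]=0
i=21: outside box; Z[21]=0
i=22: outside box; Z[22]=0
i=23: outside box; Z[23]=0
i=24: outside box; Z[24]=1 scan→box=[24,25)
i=25: outside box; Z[25]=0
i=26: outside box; Z[26]=1 scan→box=[26,27)
i=27: outside box; Z[27]=0
i=28: outside box; Z[28]=0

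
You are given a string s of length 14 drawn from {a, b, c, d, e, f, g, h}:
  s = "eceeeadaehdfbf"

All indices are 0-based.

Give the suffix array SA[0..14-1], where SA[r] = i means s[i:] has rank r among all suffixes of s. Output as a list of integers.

rank→(start, suffix):
  0 → (5, 'adaehdfbf')
  1 → (7, 'aehdfbf')
  2 → (12, 'bf')
  3 → (1, 'ceeeadaehdfbf')
  4 → (6, 'daehdfbf')
  5 → (10, 'dfbf')
  6 → (4, 'eadaehdfbf')
  7 → (0, 'eceeeadaehdfbf')
  8 → (3, 'eeadaehdfbf')
  9 → (2, 'eeeadaehdfbf')
  10 → (8, 'ehdfbf')
  11 → (13, 'f')
  12 → (11, 'fbf')
  13 → (9, 'hdfbf')

[5, 7, 12, 1, 6, 10, 4, 0, 3, 2, 8, 13, 11, 9]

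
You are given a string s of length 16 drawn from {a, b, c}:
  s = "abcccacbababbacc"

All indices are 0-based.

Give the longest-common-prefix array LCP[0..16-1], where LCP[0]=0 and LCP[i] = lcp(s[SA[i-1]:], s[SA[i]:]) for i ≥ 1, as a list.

sorted suffixes:
  #0 SA[0]=8  'ababbacc'
  #1 SA[1]=10  'abbacc'
  #2 SA[2]=0  'abcccacbababbacc'
  #3 SA[3]=5  'acbababbacc'
  #4 SA[4]=13  'acc'
  #5 SA[5]=7  'bababbacc'
  #6 SA[6]=9  'babbacc'
  #7 SA[7]=12  'bacc'
  #8 SA[8]=11  'bbacc'
  #9 SA[9]=1  'bcccacbababbacc'
  #10 SA[10]=15  'c'
  #11 SA[11]=4  'cacbababbacc'
  #12 SA[12]=6  'cbababbacc'
  #13 SA[13]=14  'cc'
  #14 SA[14]=3  'ccacbababbacc'
  #15 SA[15]=2  'cccacbababbacc'

SA = [8, 10, 0, 5, 13, 7, 9, 12, 11, 1, 15, 4, 6, 14, 3, 2]
rank  pair      lcp
   1  s[8:],s[10:]  2  'ab'
   2  s[10:],s[0:]  2  'ab'
   3  s[0:],s[5:]  1  'a'
   4  s[5:],s[13:]  2  'ac'
   5  s[13:],s[7:]  0  ''
   6  s[7:],s[9:]  3  'bab'
   7  s[9:],s[12:]  2  'ba'
   8  s[12:],s[11:]  1  'b'
   9  s[11:],s[1:]  1  'b'
  10  s[1:],s[15:]  0  ''
  11  s[15:],s[4:]  1  'c'
  12  s[4:],s[6:]  1  'c'
  13  s[6:],s[14:]  1  'c'
  14  s[14:],s[3:]  2  'cc'
  15  s[3:],s[2:]  2  'cc'

[0, 2, 2, 1, 2, 0, 3, 2, 1, 1, 0, 1, 1, 1, 2, 2]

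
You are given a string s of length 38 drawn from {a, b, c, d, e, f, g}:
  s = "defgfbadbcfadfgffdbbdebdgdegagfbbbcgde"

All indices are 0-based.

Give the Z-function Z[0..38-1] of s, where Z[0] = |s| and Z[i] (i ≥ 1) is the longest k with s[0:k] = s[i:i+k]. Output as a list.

Z[0]=38
i=1: i≥r, start 0; Z[1]=0
i=2: i≥r, start 0; Z[2]=0
i=3: i≥r, start 0; Z[3]=0
i=4: i≥r, start 0; Z[4]=0
i=5: i≥r, start 0; Z[5]=0
i=6: i≥r, start 0; Z[6]=0
i=7: i≥r, start 0; Z[7]=1 extend→box=[7,8)
i=8: i≥r, start 0; Z[8]=0
i=9: i≥r, start 0; Z[9]=0
i=10: i≥r, start 0; Z[10]=0
i=11: i≥r, start 0; Z[11]=0
i=12: i≥r, start 0; Z[12]=1 extend→box=[12,13)
i=13: i≥r, start 0; Z[13]=0
i=14: i≥r, start 0; Z[14]=0
i=15: i≥r, start 0; Z[15]=0
i=16: i≥r, start 0; Z[16]=0
i=17: i≥r, start 0; Z[17]=1 extend→box=[17,18)
i=18: i≥r, start 0; Z[18]=0
i=19: i≥r, start 0; Z[19]=0
i=20: i≥r, start 0; Z[20]=2 extend→box=[20,22)
i=21: min(r-i=1, Z[1]=0)=0; Z[21]=0
i=22: i≥r, start 0; Z[22]=0
i=23: i≥r, start 0; Z[23]=1 extend→box=[23,24)
i=24: i≥r, start 0; Z[24]=0
i=25: i≥r, start 0; Z[25]=2 extend→box=[25,27)
i=26: min(r-i=1, Z[1]=0)=0; Z[26]=0
i=27: i≥r, start 0; Z[27]=0
i=28: i≥r, start 0; Z[28]=0
i=29: i≥r, start 0; Z[29]=0
i=30: i≥r, start 0; Z[30]=0
i=31: i≥r, start 0; Z[31]=0
i=32: i≥r, start 0; Z[32]=0
i=33: i≥r, start 0; Z[33]=0
i=34: i≥r, start 0; Z[34]=0
i=35: i≥r, start 0; Z[35]=0
i=36: i≥r, start 0; Z[36]=2 extend→box=[36,38)
i=37: min(r-i=1, Z[1]=0)=0; Z[37]=0

[38, 0, 0, 0, 0, 0, 0, 1, 0, 0, 0, 0, 1, 0, 0, 0, 0, 1, 0, 0, 2, 0, 0, 1, 0, 2, 0, 0, 0, 0, 0, 0, 0, 0, 0, 0, 2, 0]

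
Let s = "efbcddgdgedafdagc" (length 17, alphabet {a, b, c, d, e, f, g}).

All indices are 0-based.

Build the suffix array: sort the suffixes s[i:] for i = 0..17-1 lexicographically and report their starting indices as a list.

rank | idx | suffix
   0 |  11 | afdagc
   1 |  14 | agc
   2 |   2 | bcddgdgedafdagc
   3 |  16 | c
   4 |   3 | cddgdgedafdagc
   5 |  10 | dafdagc
   6 |  13 | dagc
   7 |   4 | ddgdgedafdagc
   8 |   5 | dgdgedafdagc
   9 |   7 | dgedafdagc
  10 |   9 | edafdagc
  11 |   0 | efbcddgdgedafdagc
  12 |   1 | fbcddgdgedafdagc
  13 |  12 | fdagc
  14 |  15 | gc
  15 |   6 | gdgedafdagc
  16 |   8 | gedafdagc

[11, 14, 2, 16, 3, 10, 13, 4, 5, 7, 9, 0, 1, 12, 15, 6, 8]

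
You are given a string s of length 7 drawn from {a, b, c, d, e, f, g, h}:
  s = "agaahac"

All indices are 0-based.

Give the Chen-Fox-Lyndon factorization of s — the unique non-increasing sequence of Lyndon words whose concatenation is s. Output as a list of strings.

emit factor 1: 'ag' (i=0, period=2)
emit factor 2: 'aahac' (i=2, period=5)

["ag", "aahac"]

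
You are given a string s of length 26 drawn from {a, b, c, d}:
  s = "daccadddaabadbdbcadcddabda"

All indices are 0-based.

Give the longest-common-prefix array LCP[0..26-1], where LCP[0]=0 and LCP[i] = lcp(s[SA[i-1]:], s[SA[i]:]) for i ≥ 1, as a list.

[0, 1, 1, 2, 1, 1, 2, 2, 0, 1, 1, 2, 0, 3, 1, 1, 0, 2, 2, 2, 1, 2, 1, 1, 3, 2]

rank→(start, suffix):
  0 → (25, 'a')
  1 → (8, 'aabadbdbcadcddabda')
  2 → (9, 'abadbdbcadcddabda')
  3 → (22, 'abda')
  4 → (1, 'accadddaabadbdbcadcddabda')
  5 → (11, 'adbdbcadcddabda')
  6 → (17, 'adcddabda')
  7 → (4, 'adddaabadbdbcadcddabda')
  8 → (10, 'badbdbcadcddabda')
  9 → (15, 'bcadcddabda')
  10 → (23, 'bda')
  11 → (13, 'bdbcadcddabda')
  12 → (16, 'cadcddabda')
  13 → (3, 'cadddaabadbdbcadcddabda')
  14 → (2, 'ccadddaabadbdbcadcddabda')
  15 → (19, 'cddabda')
  16 → (24, 'da')
  17 → (7, 'daabadbdbcadcddabda')
  18 → (21, 'dabda')
  19 → (0, 'daccadddaabadbdbcadcddabda')
  20 → (14, 'dbcadcddabda')
  21 → (12, 'dbdbcadcddabda')
  22 → (18, 'dcddabda')
  23 → (6, 'ddaabadbdbcadcddabda')
  24 → (20, 'ddabda')
  25 → (5, 'dddaabadbdbcadcddabda')

SA = [25, 8, 9, 22, 1, 11, 17, 4, 10, 15, 23, 13, 16, 3, 2, 19, 24, 7, 21, 0, 14, 12, 18, 6, 20, 5]
i: (SA[i-1],SA[i]) lcp shared
  1: (25,8) 1 'a'
  2: (8,9) 1 'a'
  3: (9,22) 2 'ab'
  4: (22,1) 1 'a'
  5: (1,11) 1 'a'
  6: (11,17) 2 'ad'
  7: (17,4) 2 'ad'
  8: (4,10) 0 ''
  9: (10,15) 1 'b'
  10: (15,23) 1 'b'
  11: (23,13) 2 'bd'
  12: (13,16) 0 ''
  13: (16,3) 3 'cad'
  14: (3,2) 1 'c'
  15: (2,19) 1 'c'
  16: (19,24) 0 ''
  17: (24,7) 2 'da'
  18: (7,21) 2 'da'
  19: (21,0) 2 'da'
  20: (0,14) 1 'd'
  21: (14,12) 2 'db'
  22: (12,18) 1 'd'
  23: (18,6) 1 'd'
  24: (6,20) 3 'dda'
  25: (20,5) 2 'dd'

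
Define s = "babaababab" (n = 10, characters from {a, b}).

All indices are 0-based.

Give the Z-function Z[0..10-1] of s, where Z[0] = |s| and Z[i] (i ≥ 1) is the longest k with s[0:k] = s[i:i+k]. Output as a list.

Z[0]=10
i=1: outside box; Z[1]=0
i=2: outside box; Z[2]=2 scan→box=[2,4)
i=3: min(r-i=1, Z[1]=0)=0; Z[3]=0
i=4: outside box; Z[4]=0
i=5: outside box; Z[5]=4 scan→box=[5,9)
i=6: min(r-i=3, Z[1]=0)=0; Z[6]=0
i=7: min(r-i=2, Z[2]=2)=2; Z[7]=3 scan→box=[7,10)
i=8: min(r-i=2, Z[1]=0)=0; Z[8]=0
i=9: min(r-i=1, Z[2]=2)=1; Z[9]=1

[10, 0, 2, 0, 0, 4, 0, 3, 0, 1]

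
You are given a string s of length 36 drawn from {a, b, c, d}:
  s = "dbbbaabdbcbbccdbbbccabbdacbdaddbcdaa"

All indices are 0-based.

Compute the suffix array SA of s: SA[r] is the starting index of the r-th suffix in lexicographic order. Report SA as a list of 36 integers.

[35, 34, 4, 20, 5, 24, 28, 3, 2, 1, 15, 16, 10, 21, 8, 17, 11, 31, 22, 26, 6, 19, 9, 25, 18, 12, 32, 13, 33, 23, 27, 0, 14, 7, 30, 29]

rank | idx | suffix
   0 |  35 | a
   1 |  34 | aa
   2 |   4 | aabdbcbbccdbbbccabbdacbdaddbcdaa
   3 |  20 | abbdacbdaddbcdaa
   4 |   5 | abdbcbbccdbbbccabbdacbdaddbcdaa
   5 |  24 | acbdaddbcdaa
   6 |  28 | addbcdaa
   7 |   3 | baabdbcbbccdbbbccabbdacbdaddbcdaa
   8 |   2 | bbaabdbcbbccdbbbccabbdacbdaddbcdaa
   9 |   1 | bbbaabdbcbbccdbbbccabbdacbdaddbcdaa
  10 |  15 | bbbccabbdacbdaddbcdaa
  11 |  16 | bbccabbdacbdaddbcdaa
  12 |  10 | bbccdbbbccabbdacbdaddbcdaa
  13 |  21 | bbdacbdaddbcdaa
  14 |   8 | bcbbccdbbbccabbdacbdaddbcdaa
  15 |  17 | bccabbdacbdaddbcdaa
  16 |  11 | bccdbbbccabbdacbdaddbcdaa
  17 |  31 | bcdaa
  18 |  22 | bdacbdaddbcdaa
  19 |  26 | bdaddbcdaa
  20 |   6 | bdbcbbccdbbbccabbdacbdaddbcdaa
  21 |  19 | cabbdacbdaddbcdaa
  22 |   9 | cbbccdbbbccabbdacbdaddbcdaa
  23 |  25 | cbdaddbcdaa
  24 |  18 | ccabbdacbdaddbcdaa
  25 |  12 | ccdbbbccabbdacbdaddbcdaa
  26 |  32 | cdaa
  27 |  13 | cdbbbccabbdacbdaddbcdaa
  28 |  33 | daa
  29 |  23 | dacbdaddbcdaa
  30 |  27 | daddbcdaa
  31 |   0 | dbbbaabdbcbbccdbbbccabbdacbdaddbcdaa
  32 |  14 | dbbbccabbdacbdaddbcdaa
  33 |   7 | dbcbbccdbbbccabbdacbdaddbcdaa
  34 |  30 | dbcdaa
  35 |  29 | ddbcdaa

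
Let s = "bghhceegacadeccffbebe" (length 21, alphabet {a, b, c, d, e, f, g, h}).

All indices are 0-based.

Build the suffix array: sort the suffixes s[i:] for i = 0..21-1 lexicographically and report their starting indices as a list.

sorted suffixes:
  #0 SA[0]=8  'acadeccffbebe'
  #1 SA[1]=10  'adeccffbebe'
  #2 SA[2]=19  'be'
  #3 SA[3]=17  'bebe'
  #4 SA[4]=0  'bghhceegacadeccffbebe'
  #5 SA[5]=9  'cadeccffbebe'
  #6 SA[6]=13  'ccffbebe'
  #7 SA[7]=4  'ceegacadeccffbebe'
  #8 SA[8]=14  'cffbebe'
  #9 SA[9]=11  'deccffbebe'
  #10 SA[10]=20  'e'
  #11 SA[11]=18  'ebe'
  #12 SA[12]=12  'eccffbebe'
  #13 SA[13]=5  'eegacadeccffbebe'
  #14 SA[14]=6  'egacadeccffbebe'
  #15 SA[15]=16  'fbebe'
  #16 SA[16]=15  'ffbebe'
  #17 SA[17]=7  'gacadeccffbebe'
  #18 SA[18]=1  'ghhceegacadeccffbebe'
  #19 SA[19]=3  'hceegacadeccffbebe'
  #20 SA[20]=2  'hhceegacadeccffbebe'

[8, 10, 19, 17, 0, 9, 13, 4, 14, 11, 20, 18, 12, 5, 6, 16, 15, 7, 1, 3, 2]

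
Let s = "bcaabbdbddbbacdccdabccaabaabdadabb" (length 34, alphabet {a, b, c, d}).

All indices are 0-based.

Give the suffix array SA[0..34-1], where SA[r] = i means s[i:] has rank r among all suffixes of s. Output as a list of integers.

rank | idx | suffix
   0 |  22 | aabaabdadabb
   1 |   2 | aabbdbddbbacdccdabccaabaabdadabb
   2 |  25 | aabdadabb
   3 |  23 | abaabdadabb
   4 |  31 | abb
   5 |   3 | abbdbddbbacdccdabccaabaabdadabb
   6 |  18 | abccaabaabdadabb
   7 |  26 | abdadabb
   8 |  12 | acdccdabccaabaabdadabb
   9 |  29 | adabb
  10 |  33 | b
  11 |  24 | baabdadabb
  12 |  11 | bacdccdabccaabaabdadabb
  13 |  32 | bb
  14 |  10 | bbacdccdabccaabaabdadabb
  15 |   4 | bbdbddbbacdccdabccaabaabdadabb
  16 |   0 | bcaabbdbddbbacdccdabccaabaabdadabb
  17 |  19 | bccaabaabdadabb
  18 |  27 | bdadabb
  19 |   5 | bdbddbbacdccdabccaabaabdadabb
  20 |   7 | bddbbacdccdabccaabaabdadabb
  21 |  21 | caabaabdadabb
  22 |   1 | caabbdbddbbacdccdabccaabaabdadabb
  23 |  20 | ccaabaabdadabb
  24 |  15 | ccdabccaabaabdadabb
  25 |  16 | cdabccaabaabdadabb
  26 |  13 | cdccdabccaabaabdadabb
  27 |  30 | dabb
  28 |  17 | dabccaabaabdadabb
  29 |  28 | dadabb
  30 |   9 | dbbacdccdabccaabaabdadabb
  31 |   6 | dbddbbacdccdabccaabaabdadabb
  32 |  14 | dccdabccaabaabdadabb
  33 |   8 | ddbbacdccdabccaabaabdadabb

[22, 2, 25, 23, 31, 3, 18, 26, 12, 29, 33, 24, 11, 32, 10, 4, 0, 19, 27, 5, 7, 21, 1, 20, 15, 16, 13, 30, 17, 28, 9, 6, 14, 8]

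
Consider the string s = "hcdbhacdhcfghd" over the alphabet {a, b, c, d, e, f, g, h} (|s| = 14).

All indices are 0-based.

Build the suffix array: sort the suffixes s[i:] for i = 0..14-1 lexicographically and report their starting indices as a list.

rank | idx | suffix
   0 |   5 | acdhcfghd
   1 |   3 | bhacdhcfghd
   2 |   1 | cdbhacdhcfghd
   3 |   6 | cdhcfghd
   4 |   9 | cfghd
   5 |  13 | d
   6 |   2 | dbhacdhcfghd
   7 |   7 | dhcfghd
   8 |  10 | fghd
   9 |  11 | ghd
  10 |   4 | hacdhcfghd
  11 |   0 | hcdbhacdhcfghd
  12 |   8 | hcfghd
  13 |  12 | hd

[5, 3, 1, 6, 9, 13, 2, 7, 10, 11, 4, 0, 8, 12]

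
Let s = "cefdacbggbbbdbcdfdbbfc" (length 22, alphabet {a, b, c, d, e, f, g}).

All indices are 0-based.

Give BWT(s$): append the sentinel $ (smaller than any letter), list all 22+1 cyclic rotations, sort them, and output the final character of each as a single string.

cdgbddbbcfab$ffbccbedgb

rank  rotation                 last
    0  $cefdacbggbbbdbcdfdbbfc  c
    1  acbggbbbdbcdfdbbfc$cefd  d
    2  bbbdbcdfdbbfc$cefdacbgg  g
    3  bbdbcdfdbbfc$cefdacbggb  b
    4  bbfc$cefdacbggbbbdbcdfd  d
    5  bcdfdbbfc$cefdacbggbbbd  d
    6  bdbcdfdbbfc$cefdacbggbb  b
    7  bfc$cefdacbggbbbdbcdfdb  b
    8  bggbbbdbcdfdbbfc$cefdac  c
    9  c$cefdacbggbbbdbcdfdbbf  f
   10  cbggbbbdbcdfdbbfc$cefda  a
   11  cdfdbbfc$cefdacbggbbbdb  b
   12  cefdacbggbbbdbcdfdbbfc$  $
   13  dacbggbbbdbcdfdbbfc$cef  f
   14  dbbfc$cefdacbggbbbdbcdf  f
   15  dbcdfdbbfc$cefdacbggbbb  b
   16  dfdbbfc$cefdacbggbbbdbc  c
   17  efdacbggbbbdbcdfdbbfc$c  c
   18  fc$cefdacbggbbbdbcdfdbb  b
   19  fdacbggbbbdbcdfdbbfc$ce  e
   20  fdbbfc$cefdacbggbbbdbcd  d
   21  gbbbdbcdfdbbfc$cefdacbg  g
   22  ggbbbdbcdfdbbfc$cefdacb  b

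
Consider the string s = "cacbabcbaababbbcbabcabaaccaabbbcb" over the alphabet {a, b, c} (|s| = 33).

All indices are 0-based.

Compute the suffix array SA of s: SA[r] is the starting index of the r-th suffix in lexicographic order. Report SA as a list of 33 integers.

rank | idx | suffix
   0 |   8 | aababbbcbabcabaaccaabbbcb
   1 |  26 | aabbbcb
   2 |  22 | aaccaabbbcb
   3 |  20 | abaaccaabbbcb
   4 |   9 | ababbbcbabcabaaccaabbbcb
   5 |  27 | abbbcb
   6 |  11 | abbbcbabcabaaccaabbbcb
   7 |  17 | abcabaaccaabbbcb
   8 |   4 | abcbaababbbcbabcabaaccaabbbcb
   9 |   1 | acbabcbaababbbcbabcabaaccaabbbcb
  10 |  23 | accaabbbcb
  11 |  32 | b
  12 |   7 | baababbbcbabcabaaccaabbbcb
  13 |  21 | baaccaabbbcb
  14 |  10 | babbbcbabcabaaccaabbbcb
  15 |  16 | babcabaaccaabbbcb
  16 |   3 | babcbaababbbcbabcabaaccaabbbcb
  17 |  28 | bbbcb
  18 |  12 | bbbcbabcabaaccaabbbcb
  19 |  29 | bbcb
  20 |  13 | bbcbabcabaaccaabbbcb
  21 |  18 | bcabaaccaabbbcb
  22 |  30 | bcb
  23 |   5 | bcbaababbbcbabcabaaccaabbbcb
  24 |  14 | bcbabcabaaccaabbbcb
  25 |  25 | caabbbcb
  26 |  19 | cabaaccaabbbcb
  27 |   0 | cacbabcbaababbbcbabcabaaccaabbbcb
  28 |  31 | cb
  29 |   6 | cbaababbbcbabcabaaccaabbbcb
  30 |  15 | cbabcabaaccaabbbcb
  31 |   2 | cbabcbaababbbcbabcabaaccaabbbcb
  32 |  24 | ccaabbbcb

[8, 26, 22, 20, 9, 27, 11, 17, 4, 1, 23, 32, 7, 21, 10, 16, 3, 28, 12, 29, 13, 18, 30, 5, 14, 25, 19, 0, 31, 6, 15, 2, 24]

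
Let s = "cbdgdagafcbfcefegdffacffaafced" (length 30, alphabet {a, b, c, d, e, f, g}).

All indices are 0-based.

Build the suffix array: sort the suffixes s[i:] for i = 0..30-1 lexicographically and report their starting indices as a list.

[24, 20, 7, 25, 5, 1, 10, 0, 9, 27, 12, 21, 29, 4, 17, 2, 28, 13, 15, 23, 19, 8, 26, 11, 14, 22, 18, 6, 3, 16]

rank | idx | suffix
   0 |  24 | aafced
   1 |  20 | acffaafced
   2 |   7 | afcbfcefegdffacffaafced
   3 |  25 | afced
   4 |   5 | agafcbfcefegdffacffaafced
   5 |   1 | bdgdagafcbfcefegdffacffaafced
   6 |  10 | bfcefegdffacffaafced
   7 |   0 | cbdgdagafcbfcefegdffacffaafced
   8 |   9 | cbfcefegdffacffaafced
   9 |  27 | ced
  10 |  12 | cefegdffacffaafced
  11 |  21 | cffaafced
  12 |  29 | d
  13 |   4 | dagafcbfcefegdffacffaafced
  14 |  17 | dffacffaafced
  15 |   2 | dgdagafcbfcefegdffacffaafced
  16 |  28 | ed
  17 |  13 | efegdffacffaafced
  18 |  15 | egdffacffaafced
  19 |  23 | faafced
  20 |  19 | facffaafced
  21 |   8 | fcbfcefegdffacffaafced
  22 |  26 | fced
  23 |  11 | fcefegdffacffaafced
  24 |  14 | fegdffacffaafced
  25 |  22 | ffaafced
  26 |  18 | ffacffaafced
  27 |   6 | gafcbfcefegdffacffaafced
  28 |   3 | gdagafcbfcefegdffacffaafced
  29 |  16 | gdffacffaafced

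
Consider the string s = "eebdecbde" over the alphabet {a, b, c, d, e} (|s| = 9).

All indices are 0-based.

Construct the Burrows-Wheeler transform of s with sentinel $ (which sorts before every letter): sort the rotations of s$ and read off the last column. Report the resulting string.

eceebbded$

rank  rotation    last
    0  $eebdecbde  e
    1  bde$eebdec  c
    2  bdecbde$ee  e
    3  cbde$eebde  e
    4  de$eebdecb  b
    5  decbde$eeb  b
    6  e$eebdecbd  d
    7  ebdecbde$e  e
    8  ecbde$eebd  d
    9  eebdecbde$  $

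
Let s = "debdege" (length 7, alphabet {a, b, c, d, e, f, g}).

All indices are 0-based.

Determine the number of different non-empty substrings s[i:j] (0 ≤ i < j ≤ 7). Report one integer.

sorted suffixes:
  #0 SA[0]=2  'bdege'
  #1 SA[1]=0  'debdege'
  #2 SA[2]=3  'dege'
  #3 SA[3]=6  'e'
  #4 SA[4]=1  'ebdege'
  #5 SA[5]=4  'ege'
  #6 SA[6]=5  'ge'

SA = [2, 0, 3, 6, 1, 4, 5]
i: (SA[i-1],SA[i]) lcp shared
  1: (2,0) 0 ''
  2: (0,3) 2 'de'
  3: (3,6) 0 ''
  4: (6,1) 1 'e'
  5: (1,4) 1 'e'
  6: (4,5) 0 ''

n(n+1)/2 = 7·8/2 = 28
Σ LCP = 0 + 0 + 2 + 0 + 1 + 1 + 0 = 4
distinct = 28 − 4 = 24

24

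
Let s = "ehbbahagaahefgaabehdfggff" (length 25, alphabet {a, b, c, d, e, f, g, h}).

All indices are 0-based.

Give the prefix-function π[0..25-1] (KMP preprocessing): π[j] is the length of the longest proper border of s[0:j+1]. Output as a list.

π[0] = 0
j=1 s[j]='h': π[1]=0 (border '')
j=2 s[j]='b': π[2]=0 (border '')
j=3 s[j]='b': π[3]=0 (border '')
j=4 s[j]='a': π[4]=0 (border '')
j=5 s[j]='h': π[5]=0 (border '')
j=6 s[j]='a': π[6]=0 (border '')
j=7 s[j]='g': π[7]=0 (border '')
j=8 s[j]='a': π[8]=0 (border '')
j=9 s[j]='a': π[9]=0 (border '')
j=10 s[j]='h': π[10]=0 (border '')
j=11 s[j]='e': π[11]=1 (border 'e')
j=12 s[j]='f': k: 1→0; π[12]=0 (border '')
j=13 s[j]='g': π[13]=0 (border '')
j=14 s[j]='a': π[14]=0 (border '')
j=15 s[j]='a': π[15]=0 (border '')
j=16 s[j]='b': π[16]=0 (border '')
j=17 s[j]='e': π[17]=1 (border 'e')
j=18 s[j]='h': π[18]=2 (border 'eh')
j=19 s[j]='d': k: 2→0; π[19]=0 (border '')
j=20 s[j]='f': π[20]=0 (border '')
j=21 s[j]='g': π[21]=0 (border '')
j=22 s[j]='g': π[22]=0 (border '')
j=23 s[j]='f': π[23]=0 (border '')
j=24 s[j]='f': π[24]=0 (border '')

[0, 0, 0, 0, 0, 0, 0, 0, 0, 0, 0, 1, 0, 0, 0, 0, 0, 1, 2, 0, 0, 0, 0, 0, 0]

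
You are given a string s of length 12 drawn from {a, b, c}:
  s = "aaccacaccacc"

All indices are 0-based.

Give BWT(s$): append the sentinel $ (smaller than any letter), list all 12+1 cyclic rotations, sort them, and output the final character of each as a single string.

rank  rotation       last
    0  $aaccacaccacc  c
    1  aaccacaccacc$  $
    2  acaccacc$aacc  c
    3  acc$aaccacacc  c
    4  accacaccacc$a  a
    5  accacc$aaccac  c
    6  c$aaccacaccac  c
    7  cacaccacc$aac  c
    8  cacc$aaccacac  c
    9  caccacc$aacca  a
   10  cc$aaccacacca  a
   11  ccacaccacc$aa  a
   12  ccacc$aaccaca  a

c$ccaccccaaaa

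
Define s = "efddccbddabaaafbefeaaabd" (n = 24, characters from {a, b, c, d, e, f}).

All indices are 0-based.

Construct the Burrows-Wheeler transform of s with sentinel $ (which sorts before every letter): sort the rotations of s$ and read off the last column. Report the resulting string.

debaadaaaacfcdbddbff$baee

rank  rotation                   last
    0  $efddccbddabaaafbefeaaabd  d
    1  aaabd$efddccbddabaaafbefe  e
    2  aaafbefeaaabd$efddccbddab  b
    3  aabd$efddccbddabaaafbefea  a
    4  aafbefeaaabd$efddccbddaba  a
    5  abaaafbefeaaabd$efddccbdd  d
    6  abd$efddccbddabaaafbefeaa  a
    7  afbefeaaabd$efddccbddabaa  a
    8  baaafbefeaaabd$efddccbdda  a
    9  bd$efddccbddabaaafbefeaaa  a
   10  bddabaaafbefeaaabd$efddcc  c
   11  befeaaabd$efddccbddabaaaf  f
   12  cbddabaaafbefeaaabd$efddc  c
   13  ccbddabaaafbefeaaabd$efdd  d
   14  d$efddccbddabaaafbefeaaab  b
   15  dabaaafbefeaaabd$efddccbd  d
   16  dccbddabaaafbefeaaabd$efd  d
   17  ddabaaafbefeaaabd$efddccb  b
   18  ddccbddabaaafbefeaaabd$ef  f
   19  eaaabd$efddccbddabaaafbef  f
   20  efddccbddabaaafbefeaaabd$  $
   21  efeaaabd$efddccbddabaaafb  b
   22  fbefeaaabd$efddccbddabaaa  a
   23  fddccbddabaaafbefeaaabd$e  e
   24  feaaabd$efddccbddabaaafbe  e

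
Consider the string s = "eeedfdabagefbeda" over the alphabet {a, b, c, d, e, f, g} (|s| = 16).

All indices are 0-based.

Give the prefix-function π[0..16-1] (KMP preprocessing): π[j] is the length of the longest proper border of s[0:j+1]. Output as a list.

π[0] = 0
j=1 s[j]='e': π[1]=1 (border 'e')
j=2 s[j]='e': π[2]=2 (border 'ee')
j=3 s[j]='d': k: 2→1→0; π[3]=0 (border '')
j=4 s[j]='f': π[4]=0 (border '')
j=5 s[j]='d': π[5]=0 (border '')
j=6 s[j]='a': π[6]=0 (border '')
j=7 s[j]='b': π[7]=0 (border '')
j=8 s[j]='a': π[8]=0 (border '')
j=9 s[j]='g': π[9]=0 (border '')
j=10 s[j]='e': π[10]=1 (border 'e')
j=11 s[j]='f': k: 1→0; π[11]=0 (border '')
j=12 s[j]='b': π[12]=0 (border '')
j=13 s[j]='e': π[13]=1 (border 'e')
j=14 s[j]='d': k: 1→0; π[14]=0 (border '')
j=15 s[j]='a': π[15]=0 (border '')

[0, 1, 2, 0, 0, 0, 0, 0, 0, 0, 1, 0, 0, 1, 0, 0]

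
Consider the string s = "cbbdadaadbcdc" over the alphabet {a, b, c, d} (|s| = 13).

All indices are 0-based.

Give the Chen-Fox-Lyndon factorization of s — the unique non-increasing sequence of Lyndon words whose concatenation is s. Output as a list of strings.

emit factor 1: 'c' (i=0, period=1)
emit factor 2: 'bbd' (i=1, period=3)
emit factor 3: 'ad' (i=4, period=2)
emit factor 4: 'aadbcdc' (i=6, period=7)

["c", "bbd", "ad", "aadbcdc"]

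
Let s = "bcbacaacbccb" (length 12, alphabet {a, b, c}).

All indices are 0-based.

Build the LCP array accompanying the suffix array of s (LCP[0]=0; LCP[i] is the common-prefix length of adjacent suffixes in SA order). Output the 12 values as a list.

[0, 1, 2, 0, 1, 1, 2, 0, 1, 2, 2, 1]

rank | idx | suffix
   0 |   5 | aacbccb
   1 |   3 | acaacbccb
   2 |   6 | acbccb
   3 |  11 | b
   4 |   2 | bacaacbccb
   5 |   0 | bcbacaacbccb
   6 |   8 | bccb
   7 |   4 | caacbccb
   8 |  10 | cb
   9 |   1 | cbacaacbccb
  10 |   7 | cbccb
  11 |   9 | ccb

SA = [5, 3, 6, 11, 2, 0, 8, 4, 10, 1, 7, 9]
i: (SA[i-1],SA[i]) lcp shared
  1: (5,3) 1 'a'
  2: (3,6) 2 'ac'
  3: (6,11) 0 ''
  4: (11,2) 1 'b'
  5: (2,0) 1 'b'
  6: (0,8) 2 'bc'
  7: (8,4) 0 ''
  8: (4,10) 1 'c'
  9: (10,1) 2 'cb'
  10: (1,7) 2 'cb'
  11: (7,9) 1 'c'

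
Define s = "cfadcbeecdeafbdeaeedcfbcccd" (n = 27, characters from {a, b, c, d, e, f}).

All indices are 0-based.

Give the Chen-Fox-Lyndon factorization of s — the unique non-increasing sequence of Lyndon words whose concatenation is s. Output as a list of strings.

["cf", "adcbeecdeafbdeaeedcfbcccd"]

emit factor 1: 'cf' (i=0, period=2)
emit factor 2: 'adcbeecdeafbdeaeedcfbcccd' (i=2, period=25)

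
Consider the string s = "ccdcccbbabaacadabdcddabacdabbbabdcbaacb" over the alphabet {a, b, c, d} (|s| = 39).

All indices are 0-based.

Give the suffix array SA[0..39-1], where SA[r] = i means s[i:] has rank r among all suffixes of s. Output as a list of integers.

rank→(start, suffix):
  0 → (10, 'aacadabdcddabacdabbbabdcbaacb')
  1 → (35, 'aacb')
  2 → (8, 'abaacadabdcddabacdabbbabdcbaacb')
  3 → (21, 'abacdabbbabdcbaacb')
  4 → (26, 'abbbabdcbaacb')
  5 → (30, 'abdcbaacb')
  6 → (15, 'abdcddabacdabbbabdcbaacb')
  7 → (11, 'acadabdcddabacdabbbabdcbaacb')
  8 → (36, 'acb')
  9 → (23, 'acdabbbabdcbaacb')
  10 → (13, 'adabdcddabacdabbbabdcbaacb')
  11 → (38, 'b')
  12 → (9, 'baacadabdcddabacdabbbabdcbaacb')
  13 → (34, 'baacb')
  14 → (7, 'babaacadabdcddabacdabbbabdcbaacb')
  15 → (29, 'babdcbaacb')
  16 → (22, 'bacdabbbabdcbaacb')
  17 → (6, 'bbabaacadabdcddabacdabbbabdcbaacb')
  18 → (28, 'bbabdcbaacb')
  19 → (27, 'bbbabdcbaacb')
  20 → (31, 'bdcbaacb')
  21 → (16, 'bdcddabacdabbbabdcbaacb')
  22 → (12, 'cadabdcddabacdabbbabdcbaacb')
  23 → (37, 'cb')
  24 → (33, 'cbaacb')
  25 → (5, 'cbbabaacadabdcddabacdabbbabdcbaacb')
  26 → (4, 'ccbbabaacadabdcddabacdabbbabdcbaacb')
  27 → (3, 'cccbbabaacadabdcddabacdabbbabdcbaacb')
  28 → (0, 'ccdcccbbabaacadabdcddabacdabbbabdcbaacb')
  29 → (24, 'cdabbbabdcbaacb')
  30 → (1, 'cdcccbbabaacadabdcddabacdabbbabdcbaacb')
  31 → (18, 'cddabacdabbbabdcbaacb')
  32 → (20, 'dabacdabbbabdcbaacb')
  33 → (25, 'dabbbabdcbaacb')
  34 → (14, 'dabdcddabacdabbbabdcbaacb')
  35 → (32, 'dcbaacb')
  36 → (2, 'dcccbbabaacadabdcddabacdabbbabdcbaacb')
  37 → (17, 'dcddabacdabbbabdcbaacb')
  38 → (19, 'ddabacdabbbabdcbaacb')

[10, 35, 8, 21, 26, 30, 15, 11, 36, 23, 13, 38, 9, 34, 7, 29, 22, 6, 28, 27, 31, 16, 12, 37, 33, 5, 4, 3, 0, 24, 1, 18, 20, 25, 14, 32, 2, 17, 19]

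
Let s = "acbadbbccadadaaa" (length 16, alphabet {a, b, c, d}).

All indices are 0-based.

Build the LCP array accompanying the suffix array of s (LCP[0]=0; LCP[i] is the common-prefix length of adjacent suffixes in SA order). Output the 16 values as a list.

sorted suffixes:
  #0 SA[0]=15  'a'
  #1 SA[1]=14  'aa'
  #2 SA[2]=13  'aaa'
  #3 SA[3]=0  'acbadbbccadadaaa'
  #4 SA[4]=11  'adaaa'
  #5 SA[5]=9  'adadaaa'
  #6 SA[6]=3  'adbbccadadaaa'
  #7 SA[7]=2  'badbbccadadaaa'
  #8 SA[8]=5  'bbccadadaaa'
  #9 SA[9]=6  'bccadadaaa'
  #10 SA[10]=8  'cadadaaa'
  #11 SA[11]=1  'cbadbbccadadaaa'
  #12 SA[12]=7  'ccadadaaa'
  #13 SA[13]=12  'daaa'
  #14 SA[14]=10  'dadaaa'
  #15 SA[15]=4  'dbbccadadaaa'

SA = [15, 14, 13, 0, 11, 9, 3, 2, 5, 6, 8, 1, 7, 12, 10, 4]
[i] adj suffixes → lcp
  [1] 15/14 → 1 ('a')
  [2] 14/13 → 2 ('aa')
  [3] 13/0 → 1 ('a')
  [4] 0/11 → 1 ('a')
  [5] 11/9 → 3 ('ada')
  [6] 9/3 → 2 ('ad')
  [7] 3/2 → 0 ('')
  [8] 2/5 → 1 ('b')
  [9] 5/6 → 1 ('b')
  [10] 6/8 → 0 ('')
  [11] 8/1 → 1 ('c')
  [12] 1/7 → 1 ('c')
  [13] 7/12 → 0 ('')
  [14] 12/10 → 2 ('da')
  [15] 10/4 → 1 ('d')

[0, 1, 2, 1, 1, 3, 2, 0, 1, 1, 0, 1, 1, 0, 2, 1]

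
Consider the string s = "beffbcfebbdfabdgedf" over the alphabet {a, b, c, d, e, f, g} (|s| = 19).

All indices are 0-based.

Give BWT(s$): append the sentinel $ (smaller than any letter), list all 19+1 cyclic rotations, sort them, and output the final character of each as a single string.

ffefba$bebbfgbddfced

rank  rotation              last
    0  $beffbcfebbdfabdgedf  f
    1  abdgedf$beffbcfebbdf  f
    2  bbdfabdgedf$beffbcfe  e
    3  bcfebbdfabdgedf$beff  f
    4  bdfabdgedf$beffbcfeb  b
    5  bdgedf$beffbcfebbdfa  a
    6  beffbcfebbdfabdgedf$  $
    7  cfebbdfabdgedf$beffb  b
    8  df$beffbcfebbdfabdge  e
    9  dfabdgedf$beffbcfebb  b
   10  dgedf$beffbcfebbdfab  b
   11  ebbdfabdgedf$beffbcf  f
   12  edf$beffbcfebbdfabdg  g
   13  effbcfebbdfabdgedf$b  b
   14  f$beffbcfebbdfabdged  d
   15  fabdgedf$beffbcfebbd  d
   16  fbcfebbdfabdgedf$bef  f
   17  febbdfabdgedf$beffbc  c
   18  ffbcfebbdfabdgedf$be  e
   19  gedf$beffbcfebbdfabd  d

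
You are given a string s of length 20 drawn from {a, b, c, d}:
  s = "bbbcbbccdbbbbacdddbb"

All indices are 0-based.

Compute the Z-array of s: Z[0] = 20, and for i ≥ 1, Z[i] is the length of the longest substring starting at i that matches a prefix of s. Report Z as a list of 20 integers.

Z[0]=20
i=1: outside box; Z[1]=2 grow→box=[1,3)
i=2: min(r-i=1, Z[1]=2)=1; Z[2]=1
i=3: outside box; Z[3]=0
i=4: outside box; Z[4]=2 grow→box=[4,6)
i=5: min(r-i=1, Z[1]=2)=1; Z[5]=1
i=6: outside box; Z[6]=0
i=7: outside box; Z[7]=0
i=8: outside box; Z[8]=0
i=9: outside box; Z[9]=3 grow→box=[9,12)
i=10: min(r-i=2, Z[1]=2)=2; Z[10]=3 grow→box=[10,13)
i=11: min(r-i=2, Z[1]=2)=2; Z[11]=2
i=12: min(r-i=1, Z[2]=1)=1; Z[12]=1
i=13: outside box; Z[13]=0
i=14: outside box; Z[14]=0
i=15: outside box; Z[15]=0
i=16: outside box; Z[16]=0
i=17: outside box; Z[17]=0
i=18: outside box; Z[18]=2 grow→box=[18,20)
i=19: min(r-i=1, Z[1]=2)=1; Z[19]=1

[20, 2, 1, 0, 2, 1, 0, 0, 0, 3, 3, 2, 1, 0, 0, 0, 0, 0, 2, 1]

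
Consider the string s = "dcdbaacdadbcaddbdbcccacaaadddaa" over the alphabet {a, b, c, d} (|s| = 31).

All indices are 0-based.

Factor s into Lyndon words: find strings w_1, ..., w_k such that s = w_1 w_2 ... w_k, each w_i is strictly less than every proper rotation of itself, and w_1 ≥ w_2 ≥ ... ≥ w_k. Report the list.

["d", "cd", "b", "aacdadbcaddbdbcccac", "aaaddd", "a", "a"]

emit factor 1: 'd' (i=0, period=1)
emit factor 2: 'cd' (i=1, period=2)
emit factor 3: 'b' (i=3, period=1)
emit factor 4: 'aacdadbcaddbdbcccac' (i=4, period=19)
emit factor 5: 'aaaddd' (i=23, period=6)
emit factor 6: 'a' (i=29, period=1)
emit factor 7: 'a' (i=30, period=1)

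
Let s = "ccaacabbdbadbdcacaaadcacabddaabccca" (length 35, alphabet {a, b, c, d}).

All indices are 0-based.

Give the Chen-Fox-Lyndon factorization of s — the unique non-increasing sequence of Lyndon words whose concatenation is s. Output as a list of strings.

emit factor 1: 'c' (i=0, period=1)
emit factor 2: 'c' (i=1, period=1)
emit factor 3: 'aacabbdbadbdcac' (i=2, period=15)
emit factor 4: 'aaadcacabddaabccc' (i=17, period=17)
emit factor 5: 'a' (i=34, period=1)

["c", "c", "aacabbdbadbdcac", "aaadcacabddaabccc", "a"]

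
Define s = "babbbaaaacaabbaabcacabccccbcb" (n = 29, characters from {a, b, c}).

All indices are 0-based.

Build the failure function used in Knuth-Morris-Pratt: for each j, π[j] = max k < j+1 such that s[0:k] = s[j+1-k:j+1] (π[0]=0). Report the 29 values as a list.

[0, 0, 1, 1, 1, 2, 0, 0, 0, 0, 0, 0, 1, 1, 2, 0, 1, 0, 0, 0, 0, 1, 0, 0, 0, 0, 1, 0, 1]

π[0] = 0
j=1 s[j]='a': π[1]=0 (border '')
j=2 s[j]='b': π[2]=1 (border 'b')
j=3 s[j]='b': k: 1→0; π[3]=1 (border 'b')
j=4 s[j]='b': k: 1→0; π[4]=1 (border 'b')
j=5 s[j]='a': π[5]=2 (border 'ba')
j=6 s[j]='a': k: 2→0; π[6]=0 (border '')
j=7 s[j]='a': π[7]=0 (border '')
j=8 s[j]='a': π[8]=0 (border '')
j=9 s[j]='c': π[9]=0 (border '')
j=10 s[j]='a': π[10]=0 (border '')
j=11 s[j]='a': π[11]=0 (border '')
j=12 s[j]='b': π[12]=1 (border 'b')
j=13 s[j]='b': k: 1→0; π[13]=1 (border 'b')
j=14 s[j]='a': π[14]=2 (border 'ba')
j=15 s[j]='a': k: 2→0; π[15]=0 (border '')
j=16 s[j]='b': π[16]=1 (border 'b')
j=17 s[j]='c': k: 1→0; π[17]=0 (border '')
j=18 s[j]='a': π[18]=0 (border '')
j=19 s[j]='c': π[19]=0 (border '')
j=20 s[j]='a': π[20]=0 (border '')
j=21 s[j]='b': π[21]=1 (border 'b')
j=22 s[j]='c': k: 1→0; π[22]=0 (border '')
j=23 s[j]='c': π[23]=0 (border '')
j=24 s[j]='c': π[24]=0 (border '')
j=25 s[j]='c': π[25]=0 (border '')
j=26 s[j]='b': π[26]=1 (border 'b')
j=27 s[j]='c': k: 1→0; π[27]=0 (border '')
j=28 s[j]='b': π[28]=1 (border 'b')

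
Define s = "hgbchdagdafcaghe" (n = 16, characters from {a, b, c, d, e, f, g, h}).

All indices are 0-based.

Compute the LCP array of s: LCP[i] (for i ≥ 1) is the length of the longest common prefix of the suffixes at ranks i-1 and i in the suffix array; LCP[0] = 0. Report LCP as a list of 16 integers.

[0, 1, 2, 0, 0, 1, 0, 2, 0, 0, 0, 1, 1, 0, 1, 1]

rank→(start, suffix):
  0 → (9, 'afcaghe')
  1 → (6, 'agdafcaghe')
  2 → (12, 'aghe')
  3 → (2, 'bchdagdafcaghe')
  4 → (11, 'caghe')
  5 → (3, 'chdagdafcaghe')
  6 → (8, 'dafcaghe')
  7 → (5, 'dagdafcaghe')
  8 → (15, 'e')
  9 → (10, 'fcaghe')
  10 → (1, 'gbchdagdafcaghe')
  11 → (7, 'gdafcaghe')
  12 → (13, 'ghe')
  13 → (4, 'hdagdafcaghe')
  14 → (14, 'he')
  15 → (0, 'hgbchdagdafcaghe')

SA = [9, 6, 12, 2, 11, 3, 8, 5, 15, 10, 1, 7, 13, 4, 14, 0]
[i] adj suffixes → lcp
  [1] 9/6 → 1 ('a')
  [2] 6/12 → 2 ('ag')
  [3] 12/2 → 0 ('')
  [4] 2/11 → 0 ('')
  [5] 11/3 → 1 ('c')
  [6] 3/8 → 0 ('')
  [7] 8/5 → 2 ('da')
  [8] 5/15 → 0 ('')
  [9] 15/10 → 0 ('')
  [10] 10/1 → 0 ('')
  [11] 1/7 → 1 ('g')
  [12] 7/13 → 1 ('g')
  [13] 13/4 → 0 ('')
  [14] 4/14 → 1 ('h')
  [15] 14/0 → 1 ('h')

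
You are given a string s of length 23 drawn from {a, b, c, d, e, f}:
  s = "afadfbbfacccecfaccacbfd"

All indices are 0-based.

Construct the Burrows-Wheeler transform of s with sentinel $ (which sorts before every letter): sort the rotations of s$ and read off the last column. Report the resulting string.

dcfff$fbccaaaccefaccbadb

rank  rotation                  last
    0  $afadfbbfacccecfaccacbfd  d
    1  acbfd$afadfbbfacccecfacc  c
    2  accacbfd$afadfbbfacccecf  f
    3  acccecfaccacbfd$afadfbbf  f
    4  adfbbfacccecfaccacbfd$af  f
    5  afadfbbfacccecfaccacbfd$  $
    6  bbfacccecfaccacbfd$afadf  f
    7  bfacccecfaccacbfd$afadfb  b
    8  bfd$afadfbbfacccecfaccac  c
    9  cacbfd$afadfbbfacccecfac  c
   10  cbfd$afadfbbfacccecfacca  a
   11  ccacbfd$afadfbbfacccecfa  a
   12  cccecfaccacbfd$afadfbbfa  a
   13  ccecfaccacbfd$afadfbbfac  c
   14  cecfaccacbfd$afadfbbfacc  c
   15  cfaccacbfd$afadfbbfaccce  e
   16  d$afadfbbfacccecfaccacbf  f
   17  dfbbfacccecfaccacbfd$afa  a
   18  ecfaccacbfd$afadfbbfaccc  c
   19  faccacbfd$afadfbbfacccec  c
   20  facccecfaccacbfd$afadfbb  b
   21  fadfbbfacccecfaccacbfd$a  a
   22  fbbfacccecfaccacbfd$afad  d
   23  fd$afadfbbfacccecfaccacb  b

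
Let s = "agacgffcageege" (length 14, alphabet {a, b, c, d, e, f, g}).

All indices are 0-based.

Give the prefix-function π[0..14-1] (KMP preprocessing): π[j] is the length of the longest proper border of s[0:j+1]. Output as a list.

π[0] = 0
j=1 s[j]='g': π[1]=0 (border '')
j=2 s[j]='a': π[2]=1 (border 'a')
j=3 s[j]='c': k: 1→0; π[3]=0 (border '')
j=4 s[j]='g': π[4]=0 (border '')
j=5 s[j]='f': π[5]=0 (border '')
j=6 s[j]='f': π[6]=0 (border '')
j=7 s[j]='c': π[7]=0 (border '')
j=8 s[j]='a': π[8]=1 (border 'a')
j=9 s[j]='g': π[9]=2 (border 'ag')
j=10 s[j]='e': k: 2→0; π[10]=0 (border '')
j=11 s[j]='e': π[11]=0 (border '')
j=12 s[j]='g': π[12]=0 (border '')
j=13 s[j]='e': π[13]=0 (border '')

[0, 0, 1, 0, 0, 0, 0, 0, 1, 2, 0, 0, 0, 0]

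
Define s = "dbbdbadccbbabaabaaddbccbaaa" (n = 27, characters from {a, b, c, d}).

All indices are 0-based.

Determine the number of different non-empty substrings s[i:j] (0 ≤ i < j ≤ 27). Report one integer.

336

rank | idx | suffix
   0 |  26 | a
   1 |  25 | aa
   2 |  24 | aaa
   3 |  13 | aabaaddbccbaaa
   4 |  16 | aaddbccbaaa
   5 |  11 | abaabaaddbccbaaa
   6 |  14 | abaaddbccbaaa
   7 |   5 | adccbbabaabaaddbccbaaa
   8 |  17 | addbccbaaa
   9 |  23 | baaa
  10 |  12 | baabaaddbccbaaa
  11 |  15 | baaddbccbaaa
  12 |  10 | babaabaaddbccbaaa
  13 |   4 | badccbbabaabaaddbccbaaa
  14 |   9 | bbabaabaaddbccbaaa
  15 |   1 | bbdbadccbbabaabaaddbccbaaa
  16 |  20 | bccbaaa
  17 |   2 | bdbadccbbabaabaaddbccbaaa
  18 |  22 | cbaaa
  19 |   8 | cbbabaabaaddbccbaaa
  20 |  21 | ccbaaa
  21 |   7 | ccbbabaabaaddbccbaaa
  22 |   3 | dbadccbbabaabaaddbccbaaa
  23 |   0 | dbbdbadccbbabaabaaddbccbaaa
  24 |  19 | dbccbaaa
  25 |   6 | dccbbabaabaaddbccbaaa
  26 |  18 | ddbccbaaa

SA = [26, 25, 24, 13, 16, 11, 14, 5, 17, 23, 12, 15, 10, 4, 9, 1, 20, 2, 22, 8, 21, 7, 3, 0, 19, 6, 18]
i: (SA[i-1],SA[i]) lcp shared
  1: (26,25) 1 'a'
  2: (25,24) 2 'aa'
  3: (24,13) 2 'aa'
  4: (13,16) 2 'aa'
  5: (16,11) 1 'a'
  6: (11,14) 4 'abaa'
  7: (14,5) 1 'a'
  8: (5,17) 2 'ad'
  9: (17,23) 0 ''
  10: (23,12) 3 'baa'
  11: (12,15) 3 'baa'
  12: (15,10) 2 'ba'
  13: (10,4) 2 'ba'
  14: (4,9) 1 'b'
  15: (9,1) 2 'bb'
  16: (1,20) 1 'b'
  17: (20,2) 1 'b'
  18: (2,22) 0 ''
  19: (22,8) 2 'cb'
  20: (8,21) 1 'c'
  21: (21,7) 3 'ccb'
  22: (7,3) 0 ''
  23: (3,0) 2 'db'
  24: (0,19) 2 'db'
  25: (19,6) 1 'd'
  26: (6,18) 1 'd'

n(n+1)/2 = 27·28/2 = 378
Σ LCP = 0 + 1 + 2 + 2 + 2 + 1 + 4 + 1 + 2 + 0 + 3 + 3 + 2 + 2 + 1 + 2 + 1 + 1 + 0 + 2 + 1 + 3 + 0 + 2 + 2 + 1 + 1 = 42
distinct = 378 − 42 = 336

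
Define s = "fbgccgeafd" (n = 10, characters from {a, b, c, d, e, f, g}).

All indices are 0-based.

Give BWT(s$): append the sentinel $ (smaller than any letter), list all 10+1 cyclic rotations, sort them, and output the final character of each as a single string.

rank  rotation     last
    0  $fbgccgeafd  d
    1  afd$fbgccge  e
    2  bgccgeafd$f  f
    3  ccgeafd$fbg  g
    4  cgeafd$fbgc  c
    5  d$fbgccgeaf  f
    6  eafd$fbgccg  g
    7  fbgccgeafd$  $
    8  fd$fbgccgea  a
    9  gccgeafd$fb  b
   10  geafd$fbgcc  c

defgcfg$abc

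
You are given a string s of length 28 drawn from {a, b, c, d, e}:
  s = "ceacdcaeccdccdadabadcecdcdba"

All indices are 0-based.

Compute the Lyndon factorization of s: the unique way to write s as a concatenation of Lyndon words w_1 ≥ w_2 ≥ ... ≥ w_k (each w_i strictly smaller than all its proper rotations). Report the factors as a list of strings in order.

emit factor 1: 'ce' (i=0, period=2)
emit factor 2: 'acdcaeccdccdad' (i=2, period=14)
emit factor 3: 'abadcecdcdb' (i=16, period=11)
emit factor 4: 'a' (i=27, period=1)

["ce", "acdcaeccdccdad", "abadcecdcdb", "a"]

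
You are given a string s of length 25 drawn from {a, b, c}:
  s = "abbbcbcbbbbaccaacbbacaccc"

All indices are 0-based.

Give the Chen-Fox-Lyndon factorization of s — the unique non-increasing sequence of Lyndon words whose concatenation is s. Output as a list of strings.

["abbbcbcbbbbacc", "aacbbacaccc"]

emit factor 1: 'abbbcbcbbbbacc' (i=0, period=14)
emit factor 2: 'aacbbacaccc' (i=14, period=11)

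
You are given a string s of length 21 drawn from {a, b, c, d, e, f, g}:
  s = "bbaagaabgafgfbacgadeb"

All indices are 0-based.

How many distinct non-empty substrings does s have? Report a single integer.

213

rank | idx | suffix
   0 |   5 | aabgafgfbacgadeb
   1 |   2 | aagaabgafgfbacgadeb
   2 |   6 | abgafgfbacgadeb
   3 |  14 | acgadeb
   4 |  17 | adeb
   5 |   9 | afgfbacgadeb
   6 |   3 | agaabgafgfbacgadeb
   7 |  20 | b
   8 |   1 | baagaabgafgfbacgadeb
   9 |  13 | bacgadeb
  10 |   0 | bbaagaabgafgfbacgadeb
  11 |   7 | bgafgfbacgadeb
  12 |  15 | cgadeb
  13 |  18 | deb
  14 |  19 | eb
  15 |  12 | fbacgadeb
  16 |  10 | fgfbacgadeb
  17 |   4 | gaabgafgfbacgadeb
  18 |  16 | gadeb
  19 |   8 | gafgfbacgadeb
  20 |  11 | gfbacgadeb

SA = [5, 2, 6, 14, 17, 9, 3, 20, 1, 13, 0, 7, 15, 18, 19, 12, 10, 4, 16, 8, 11]
rank  pair      lcp
   1  s[5:],s[2:]  2  'aa'
   2  s[2:],s[6:]  1  'a'
   3  s[6:],s[14:]  1  'a'
   4  s[14:],s[17:]  1  'a'
   5  s[17:],s[9:]  1  'a'
   6  s[9:],s[3:]  1  'a'
   7  s[3:],s[20:]  0  ''
   8  s[20:],s[1:]  1  'b'
   9  s[1:],s[13:]  2  'ba'
  10  s[13:],s[0:]  1  'b'
  11  s[0:],s[7:]  1  'b'
  12  s[7:],s[15:]  0  ''
  13  s[15:],s[18:]  0  ''
  14  s[18:],s[19:]  0  ''
  15  s[19:],s[12:]  0  ''
  16  s[12:],s[10:]  1  'f'
  17  s[10:],s[4:]  0  ''
  18  s[4:],s[16:]  2  'ga'
  19  s[16:],s[8:]  2  'ga'
  20  s[8:],s[11:]  1  'g'

n(n+1)/2 = 21·22/2 = 231
Σ LCP = 0 + 2 + 1 + 1 + 1 + 1 + 1 + 0 + 1 + 2 + 1 + 1 + 0 + 0 + 0 + 0 + 1 + 0 + 2 + 2 + 1 = 18
distinct = 231 − 18 = 213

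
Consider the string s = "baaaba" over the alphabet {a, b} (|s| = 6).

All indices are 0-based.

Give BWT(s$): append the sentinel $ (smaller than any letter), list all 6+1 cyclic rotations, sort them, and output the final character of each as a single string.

rank  rotation last
    0  $baaaba  a
    1  a$baaab  b
    2  aaaba$b  b
    3  aaba$ba  a
    4  aba$baa  a
    5  ba$baaa  a
    6  baaaba$  $

abbaaa$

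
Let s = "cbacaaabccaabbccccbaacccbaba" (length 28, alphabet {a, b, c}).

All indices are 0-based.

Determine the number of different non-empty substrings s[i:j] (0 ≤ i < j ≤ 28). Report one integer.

352

sorted suffixes:
  #0 SA[0]=27  'a'
  #1 SA[1]=4  'aaabccaabbccccbaacccbaba'
  #2 SA[2]=10  'aabbccccbaacccbaba'
  #3 SA[3]=5  'aabccaabbccccbaacccbaba'
  #4 SA[4]=19  'aacccbaba'
  #5 SA[5]=25  'aba'
  #6 SA[6]=11  'abbccccbaacccbaba'
  #7 SA[7]=6  'abccaabbccccbaacccbaba'
  #8 SA[8]=2  'acaaabccaabbccccbaacccbaba'
  #9 SA[9]=20  'acccbaba'
  #10 SA[10]=26  'ba'
  #11 SA[11]=18  'baacccbaba'
  #12 SA[12]=24  'baba'
  #13 SA[13]=1  'bacaaabccaabbccccbaacccbaba'
  #14 SA[14]=12  'bbccccbaacccbaba'
  #15 SA[15]=7  'bccaabbccccbaacccbaba'
  #16 SA[16]=13  'bccccbaacccbaba'
  #17 SA[17]=3  'caaabccaabbccccbaacccbaba'
  #18 SA[18]=9  'caabbccccbaacccbaba'
  #19 SA[19]=17  'cbaacccbaba'
  #20 SA[20]=23  'cbaba'
  #21 SA[21]=0  'cbacaaabccaabbccccbaacccbaba'
  #22 SA[22]=8  'ccaabbccccbaacccbaba'
  #23 SA[23]=16  'ccbaacccbaba'
  #24 SA[24]=22  'ccbaba'
  #25 SA[25]=15  'cccbaacccbaba'
  #26 SA[26]=21  'cccbaba'
  #27 SA[27]=14  'ccccbaacccbaba'

SA = [27, 4, 10, 5, 19, 25, 11, 6, 2, 20, 26, 18, 24, 1, 12, 7, 13, 3, 9, 17, 23, 0, 8, 16, 22, 15, 21, 14]
[i] adj suffixes → lcp
  [1] 27/4 → 1 ('a')
  [2] 4/10 → 2 ('aa')
  [3] 10/5 → 3 ('aab')
  [4] 5/19 → 2 ('aa')
  [5] 19/25 → 1 ('a')
  [6] 25/11 → 2 ('ab')
  [7] 11/6 → 2 ('ab')
  [8] 6/2 → 1 ('a')
  [9] 2/20 → 2 ('ac')
  [10] 20/26 → 0 ('')
  [11] 26/18 → 2 ('ba')
  [12] 18/24 → 2 ('ba')
  [13] 24/1 → 2 ('ba')
  [14] 1/12 → 1 ('b')
  [15] 12/7 → 1 ('b')
  [16] 7/13 → 3 ('bcc')
  [17] 13/3 → 0 ('')
  [18] 3/9 → 3 ('caa')
  [19] 9/17 → 1 ('c')
  [20] 17/23 → 3 ('cba')
  [21] 23/0 → 3 ('cba')
  [22] 0/8 → 1 ('c')
  [23] 8/16 → 2 ('cc')
  [24] 16/22 → 4 ('ccba')
  [25] 22/15 → 2 ('cc')
  [26] 15/21 → 5 ('cccba')
  [27] 21/14 → 3 ('ccc')

n(n+1)/2 = 28·29/2 = 406
Σ LCP = 0 + 1 + 2 + 3 + 2 + 1 + 2 + 2 + 1 + 2 + 0 + 2 + 2 + 2 + 1 + 1 + 3 + 0 + 3 + 1 + 3 + 3 + 1 + 2 + 4 + 2 + 5 + 3 = 54
distinct = 406 − 54 = 352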